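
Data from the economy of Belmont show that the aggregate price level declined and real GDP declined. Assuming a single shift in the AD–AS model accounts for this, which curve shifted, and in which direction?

P fell and Y fell. An AD shift moves P and Y in the same direction; an SRAS shift moves them in opposite directions.
Here P and Y moved in the same direction, so the AD curve shifted.
Since Y fell, AD shifted left.

AD shifted left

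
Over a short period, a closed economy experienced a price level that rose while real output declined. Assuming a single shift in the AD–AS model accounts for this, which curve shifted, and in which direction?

SRAS shifted left

P rose and Y fell. An AD shift moves P and Y in the same direction; an SRAS shift moves them in opposite directions.
Here P and Y moved in opposite directions, so the SRAS curve shifted.
Since Y fell, SRAS shifted left.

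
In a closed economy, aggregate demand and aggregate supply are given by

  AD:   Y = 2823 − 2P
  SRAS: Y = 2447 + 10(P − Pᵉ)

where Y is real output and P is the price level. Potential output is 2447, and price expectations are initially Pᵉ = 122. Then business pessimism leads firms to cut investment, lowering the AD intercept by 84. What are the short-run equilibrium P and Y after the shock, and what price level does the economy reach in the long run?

Short run: P = 126, Y = 2487. Long run: P = 146.

AD shifts left: new AD is Y = 2739 − 2P. With Pᵉ = 122, SRAS is Y = 1227 + 10P.
Short run: 2739 − 2P = 1227 + 10P gives 1512 = 12P, so P = 126 and Y = 2739 − 2·126 = 2487.
Y = 2487 is above potential 2447; expectations adjust and SRAS shifts left until Y = 2447.
Long run: on the new AD curve, 2447 = 2739 − 2P gives P = 146.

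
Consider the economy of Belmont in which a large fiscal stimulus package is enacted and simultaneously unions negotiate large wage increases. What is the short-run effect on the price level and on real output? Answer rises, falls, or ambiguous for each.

The first event is a positive demand shock: AD shifts right, which by itself pushes P up and Y up.
The second is an adverse supply shock: SRAS shifts left, which by itself pushes P up and Y down.
Both shocks push P up, so P rises. The two shocks push Y in opposite directions, so the effect on Y is ambiguous.

Price level: rises; output: ambiguous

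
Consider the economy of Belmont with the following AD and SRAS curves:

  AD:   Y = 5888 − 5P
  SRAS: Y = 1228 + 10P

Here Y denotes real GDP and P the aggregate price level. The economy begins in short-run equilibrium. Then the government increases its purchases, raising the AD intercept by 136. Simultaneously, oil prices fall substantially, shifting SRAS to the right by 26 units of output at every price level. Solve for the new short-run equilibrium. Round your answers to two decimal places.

After both shocks: AD is Y = 6024 − 5P and SRAS is Y = 1254 + 10P.
Setting them equal: 4770 = 15P, so P = 318.00.
Substituting into AD, Y = 4434.00.

P = 318.00, Y = 4434.00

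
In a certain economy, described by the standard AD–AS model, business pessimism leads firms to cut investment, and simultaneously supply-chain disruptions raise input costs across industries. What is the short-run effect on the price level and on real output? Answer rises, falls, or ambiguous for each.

The first event is a negative demand shock: AD shifts left, which by itself pushes P down and Y down.
The second is an adverse supply shock: SRAS shifts left, which by itself pushes P up and Y down.
The two shocks push P in opposite directions, so the effect on P is ambiguous. Both shocks push Y down, so Y falls.

Price level: ambiguous; output: falls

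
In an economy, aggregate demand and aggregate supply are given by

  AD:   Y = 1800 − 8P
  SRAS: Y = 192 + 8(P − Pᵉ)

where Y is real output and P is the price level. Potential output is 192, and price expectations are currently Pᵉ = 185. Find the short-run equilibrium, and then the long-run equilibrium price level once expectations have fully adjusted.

Short run: with Pᵉ = 185, SRAS is Y = 8P − 1288. Setting AD = SRAS gives 3088 = 16P, so P = 193 and Y = 1800 − 8·193 = 256.
Output 256 is above potential 192, so over time expected prices rise and SRAS shifts left until Y returns to 192.
Long run: Y = 192 on the AD curve gives 192 = 1800 − 8P, so P = 201.

Short run: P = 193, Y = 256. Long run: P = 201.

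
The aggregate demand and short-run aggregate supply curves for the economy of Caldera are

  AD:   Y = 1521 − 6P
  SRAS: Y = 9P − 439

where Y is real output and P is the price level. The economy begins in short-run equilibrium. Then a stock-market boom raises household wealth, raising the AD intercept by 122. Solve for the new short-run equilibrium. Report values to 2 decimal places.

This is a positive demand shock: AD shifts right.
New AD: Y = 1643 − 6P.
Set AD = SRAS: 1643 − 6P = 9P − 439, so 2082 = 15P and P = 138.80.
Substituting into AD, Y = 810.20.

P = 138.80, Y = 810.20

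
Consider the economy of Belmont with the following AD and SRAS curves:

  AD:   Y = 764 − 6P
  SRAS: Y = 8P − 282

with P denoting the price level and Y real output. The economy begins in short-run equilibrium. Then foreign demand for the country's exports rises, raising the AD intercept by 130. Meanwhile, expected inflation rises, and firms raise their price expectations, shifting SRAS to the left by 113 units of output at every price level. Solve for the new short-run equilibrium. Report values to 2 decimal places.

After both shocks: AD is Y = 894 − 6P and SRAS is Y = 8P − 395.
Setting them equal: 1289 = 14P, so P = 92.07.
Substituting into AD, Y = 341.57.

P = 92.07, Y = 341.57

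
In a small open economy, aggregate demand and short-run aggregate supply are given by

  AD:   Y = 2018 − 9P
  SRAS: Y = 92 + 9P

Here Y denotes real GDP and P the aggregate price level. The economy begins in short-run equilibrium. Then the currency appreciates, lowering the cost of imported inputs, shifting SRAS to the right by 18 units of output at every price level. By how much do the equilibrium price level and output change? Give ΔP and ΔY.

This is a positive supply shock: SRAS shifts right.
New SRAS: Y = 110 + 9P.
Set AD = SRAS: 2018 − 9P = 110 + 9P, so 1908 = 18P and P = 106.
Y = 2018 − 9·106 = 1064.
Initially P = 107, Y = 1055, so ΔP = -1 and ΔY = +9.

ΔP = -1, ΔY = +9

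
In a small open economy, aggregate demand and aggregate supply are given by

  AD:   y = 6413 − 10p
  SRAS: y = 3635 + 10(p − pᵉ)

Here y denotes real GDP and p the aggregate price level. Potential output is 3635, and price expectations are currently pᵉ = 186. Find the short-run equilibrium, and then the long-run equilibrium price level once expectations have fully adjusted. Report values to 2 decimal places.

Short run: p = 231.90, y = 4094.00. Long run: p = 277.80.

Short run: with pᵉ = 186, SRAS is y = 1775 + 10p. Setting AD = SRAS gives 4638 = 20p, so p = 231.90 and y = 6413 − 10p = 4094.00.
Output 4094.00 is above potential 3635, so over time expected prices rise and SRAS shifts left until y returns to 3635.
Long run: y = 3635 on the AD curve gives 3635 = 6413 − 10p, so p = 277.80.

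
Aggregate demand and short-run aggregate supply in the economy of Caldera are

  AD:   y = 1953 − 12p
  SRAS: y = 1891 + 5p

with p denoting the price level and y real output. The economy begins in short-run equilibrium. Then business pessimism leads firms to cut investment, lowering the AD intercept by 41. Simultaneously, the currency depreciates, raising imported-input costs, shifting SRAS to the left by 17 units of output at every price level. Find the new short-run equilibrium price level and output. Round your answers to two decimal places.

After both shocks: AD is y = 1912 − 12p and SRAS is y = 1874 + 5p.
Setting them equal: 38 = 17p, so p = 2.24.
Substituting into AD, y = 1885.18.

p = 2.24, y = 1885.18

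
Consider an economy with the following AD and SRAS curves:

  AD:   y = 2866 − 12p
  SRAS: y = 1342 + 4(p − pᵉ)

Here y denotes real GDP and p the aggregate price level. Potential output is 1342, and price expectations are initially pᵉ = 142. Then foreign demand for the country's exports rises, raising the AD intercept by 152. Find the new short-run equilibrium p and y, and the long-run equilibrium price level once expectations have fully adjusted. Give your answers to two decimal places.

AD shifts right: new AD is y = 3018 − 12p. With pᵉ = 142, SRAS is y = 774 + 4p.
Short run: 3018 − 12p = 774 + 4p gives 2244 = 16p, so p = 140.25 and y = 3018 − 12p = 1335.00.
y = 1335.00 is below potential 1342; expectations adjust and SRAS shifts right until y = 1342.
Long run: on the new AD curve, 1342 = 3018 − 12p gives p = 139.67.

Short run: p = 140.25, y = 1335.00. Long run: p = 139.67.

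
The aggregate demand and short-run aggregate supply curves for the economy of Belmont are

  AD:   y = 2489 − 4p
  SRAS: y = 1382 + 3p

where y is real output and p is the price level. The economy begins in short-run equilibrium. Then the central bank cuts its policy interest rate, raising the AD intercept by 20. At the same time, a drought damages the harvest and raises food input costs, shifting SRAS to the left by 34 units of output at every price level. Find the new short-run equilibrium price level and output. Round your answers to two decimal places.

After both shocks: AD is y = 2509 − 4p and SRAS is y = 1348 + 3p.
Setting them equal: 1161 = 7p, so p = 165.86.
Substituting into AD, y = 1845.57.

p = 165.86, y = 1845.57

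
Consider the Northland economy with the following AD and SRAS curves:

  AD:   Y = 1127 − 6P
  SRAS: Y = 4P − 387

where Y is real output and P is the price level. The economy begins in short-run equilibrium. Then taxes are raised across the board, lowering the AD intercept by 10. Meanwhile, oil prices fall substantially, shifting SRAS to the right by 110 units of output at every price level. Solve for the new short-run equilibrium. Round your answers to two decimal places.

After both shocks: AD is Y = 1117 − 6P and SRAS is Y = 4P − 277.
Setting them equal: 1394 = 10P, so P = 139.40.
Substituting into AD, Y = 280.60.

P = 139.40, Y = 280.60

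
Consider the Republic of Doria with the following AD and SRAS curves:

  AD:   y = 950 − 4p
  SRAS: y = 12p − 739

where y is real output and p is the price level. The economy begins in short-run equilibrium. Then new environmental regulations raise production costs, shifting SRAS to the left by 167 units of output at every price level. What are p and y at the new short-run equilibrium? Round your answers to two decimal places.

p = 116.00, y = 486.00

This is a negative supply shock: SRAS shifts left.
New SRAS: y = 12p − 906.
Set AD = SRAS: 950 − 4p = 12p − 906, so 1856 = 16p and p = 116.00.
Substituting into AD, y = 486.00.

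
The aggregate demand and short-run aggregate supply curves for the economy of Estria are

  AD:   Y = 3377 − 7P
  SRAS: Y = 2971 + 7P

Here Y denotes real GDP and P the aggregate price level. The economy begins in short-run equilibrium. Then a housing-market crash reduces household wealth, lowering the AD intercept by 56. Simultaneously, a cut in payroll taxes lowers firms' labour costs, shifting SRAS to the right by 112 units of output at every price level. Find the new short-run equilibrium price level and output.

After both shocks: AD is Y = 3321 − 7P and SRAS is Y = 3083 + 7P.
Setting them equal: 238 = 14P, so P = 17.
Y = 3321 − 7·17 = 3202.

P = 17, Y = 3202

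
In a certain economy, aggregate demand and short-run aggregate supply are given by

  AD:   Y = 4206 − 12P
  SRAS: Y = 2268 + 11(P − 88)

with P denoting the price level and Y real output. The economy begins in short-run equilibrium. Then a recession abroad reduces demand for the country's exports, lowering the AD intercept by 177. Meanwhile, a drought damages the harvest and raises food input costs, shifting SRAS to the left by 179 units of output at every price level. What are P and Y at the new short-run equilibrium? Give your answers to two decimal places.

After both shocks: AD is Y = 4029 − 12P and SRAS is Y = 1121 + 11P.
Setting them equal: 2908 = 23P, so P = 126.43.
Substituting into AD, Y = 2511.78.

P = 126.43, Y = 2511.78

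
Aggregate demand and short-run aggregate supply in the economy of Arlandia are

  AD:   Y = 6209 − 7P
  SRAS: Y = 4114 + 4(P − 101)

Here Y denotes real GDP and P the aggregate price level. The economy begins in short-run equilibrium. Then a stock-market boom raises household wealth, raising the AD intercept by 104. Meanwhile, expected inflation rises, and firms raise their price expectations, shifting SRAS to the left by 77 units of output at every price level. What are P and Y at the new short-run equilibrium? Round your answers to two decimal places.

P = 243.64, Y = 4607.55

After both shocks: AD is Y = 6313 − 7P and SRAS is Y = 3633 + 4P.
Setting them equal: 2680 = 11P, so P = 243.64.
Substituting into AD, Y = 4607.55.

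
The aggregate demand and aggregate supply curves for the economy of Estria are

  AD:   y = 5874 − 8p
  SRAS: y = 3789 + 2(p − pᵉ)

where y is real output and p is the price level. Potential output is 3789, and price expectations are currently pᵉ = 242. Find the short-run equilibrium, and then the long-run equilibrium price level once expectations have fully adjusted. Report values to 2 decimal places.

Short run: p = 256.90, y = 3818.80. Long run: p = 260.63.

Short run: with pᵉ = 242, SRAS is y = 3305 + 2p. Setting AD = SRAS gives 2569 = 10p, so p = 256.90 and y = 5874 − 8p = 3818.80.
Output 3818.80 is above potential 3789, so over time expected prices rise and SRAS shifts left until y returns to 3789.
Long run: y = 3789 on the AD curve gives 3789 = 5874 − 8p, so p = 260.63.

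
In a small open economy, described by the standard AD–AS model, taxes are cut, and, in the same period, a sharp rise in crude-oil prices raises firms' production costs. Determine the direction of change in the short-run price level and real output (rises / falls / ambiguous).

Price level: rises; output: ambiguous

The first event is a positive demand shock: AD shifts right, which by itself pushes P up and Y up.
The second is an adverse supply shock: SRAS shifts left, which by itself pushes P up and Y down.
Both shocks push P up, so P rises. The two shocks push Y in opposite directions, so the effect on Y is ambiguous.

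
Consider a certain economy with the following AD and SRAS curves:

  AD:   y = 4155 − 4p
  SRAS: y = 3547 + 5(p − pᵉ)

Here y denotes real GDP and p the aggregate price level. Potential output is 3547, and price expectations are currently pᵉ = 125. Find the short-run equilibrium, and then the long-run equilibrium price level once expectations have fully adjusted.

Short run: with pᵉ = 125, SRAS is y = 2922 + 5p. Setting AD = SRAS gives 1233 = 9p, so p = 137 and y = 4155 − 4·137 = 3607.
Output 3607 is above potential 3547, so over time expected prices rise and SRAS shifts left until y returns to 3547.
Long run: y = 3547 on the AD curve gives 3547 = 4155 − 4p, so p = 152.

Short run: p = 137, y = 3607. Long run: p = 152.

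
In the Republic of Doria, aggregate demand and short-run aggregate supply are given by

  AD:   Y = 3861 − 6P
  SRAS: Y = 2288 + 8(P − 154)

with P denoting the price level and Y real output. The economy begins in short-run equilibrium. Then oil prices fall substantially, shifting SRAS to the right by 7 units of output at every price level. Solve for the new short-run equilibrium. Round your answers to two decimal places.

P = 199.86, Y = 2661.86

This is a positive supply shock: SRAS shifts right.
New SRAS: Y = 1063 + 8P.
Set AD = SRAS: 3861 − 6P = 1063 + 8P, so 2798 = 14P and P = 199.86.
Substituting into AD, Y = 2661.86.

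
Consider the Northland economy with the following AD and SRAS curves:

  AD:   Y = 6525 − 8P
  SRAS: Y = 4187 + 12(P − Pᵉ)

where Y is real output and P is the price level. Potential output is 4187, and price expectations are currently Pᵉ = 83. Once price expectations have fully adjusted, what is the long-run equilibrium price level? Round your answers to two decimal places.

Short run: with Pᵉ = 83, SRAS is Y = 3191 + 12P. Setting AD = SRAS gives 3334 = 20P, so P = 166.70 and Y = 6525 − 8P = 5191.40.
Output 5191.40 is above potential 4187, so over time expected prices rise and SRAS shifts left until Y returns to 4187.
Long run: Y = 4187 on the AD curve gives 4187 = 6525 − 8P, so P = 292.25.

Long-run P = 292.25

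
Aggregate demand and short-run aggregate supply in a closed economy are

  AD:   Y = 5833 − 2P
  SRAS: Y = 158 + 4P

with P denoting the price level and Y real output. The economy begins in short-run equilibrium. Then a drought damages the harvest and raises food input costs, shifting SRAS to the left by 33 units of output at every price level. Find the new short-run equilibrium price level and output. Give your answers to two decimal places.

This is a negative supply shock: SRAS shifts left.
New SRAS: Y = 125 + 4P.
Set AD = SRAS: 5833 − 2P = 125 + 4P, so 5708 = 6P and P = 951.33.
Substituting into AD, Y = 3930.33.

P = 951.33, Y = 3930.33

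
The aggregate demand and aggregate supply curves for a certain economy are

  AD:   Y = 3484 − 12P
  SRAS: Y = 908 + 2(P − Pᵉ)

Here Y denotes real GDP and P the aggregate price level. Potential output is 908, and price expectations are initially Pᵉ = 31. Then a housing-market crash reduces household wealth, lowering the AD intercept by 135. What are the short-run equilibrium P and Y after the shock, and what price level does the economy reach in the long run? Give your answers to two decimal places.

Short run: P = 178.79, Y = 1203.57. Long run: P = 203.42.

AD shifts left: new AD is Y = 3349 − 12P. With Pᵉ = 31, SRAS is Y = 846 + 2P.
Short run: 3349 − 12P = 846 + 2P gives 2503 = 14P, so P = 178.79 and Y = 3349 − 12P = 1203.57.
Y = 1203.57 is above potential 908; expectations adjust and SRAS shifts left until Y = 908.
Long run: on the new AD curve, 908 = 3349 − 12P gives P = 203.42.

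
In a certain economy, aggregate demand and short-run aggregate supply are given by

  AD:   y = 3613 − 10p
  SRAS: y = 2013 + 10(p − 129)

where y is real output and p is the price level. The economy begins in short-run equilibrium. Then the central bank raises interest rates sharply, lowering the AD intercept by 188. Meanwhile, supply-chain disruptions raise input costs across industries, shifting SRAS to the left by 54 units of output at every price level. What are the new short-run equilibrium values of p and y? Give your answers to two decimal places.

p = 137.80, y = 2047.00

After both shocks: AD is y = 3425 − 10p and SRAS is y = 669 + 10p.
Setting them equal: 2756 = 20p, so p = 137.80.
Substituting into AD, y = 2047.00.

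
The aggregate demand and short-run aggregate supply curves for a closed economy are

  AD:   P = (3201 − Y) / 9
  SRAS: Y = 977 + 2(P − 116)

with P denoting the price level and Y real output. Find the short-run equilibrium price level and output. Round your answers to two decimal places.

Write SRAS as Y = 977 + 2P − 232 = 745 + 2P.
Rearrange AD to Y = 3201 − 9P.
Set AD = SRAS: 3201 − 9P = 745 + 2P, so 2456 = 11P and P = 223.27.
Substituting into AD, Y = 3201 − 9P = 1191.55.

P = 223.27, Y = 1191.55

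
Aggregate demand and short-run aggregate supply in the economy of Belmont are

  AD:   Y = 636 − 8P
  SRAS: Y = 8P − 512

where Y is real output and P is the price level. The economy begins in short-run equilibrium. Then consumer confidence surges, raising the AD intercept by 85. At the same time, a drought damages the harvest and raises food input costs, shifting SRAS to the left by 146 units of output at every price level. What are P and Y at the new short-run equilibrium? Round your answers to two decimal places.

P = 86.19, Y = 31.50

After both shocks: AD is Y = 721 − 8P and SRAS is Y = 8P − 658.
Setting them equal: 1379 = 16P, so P = 86.19.
Substituting into AD, Y = 31.50.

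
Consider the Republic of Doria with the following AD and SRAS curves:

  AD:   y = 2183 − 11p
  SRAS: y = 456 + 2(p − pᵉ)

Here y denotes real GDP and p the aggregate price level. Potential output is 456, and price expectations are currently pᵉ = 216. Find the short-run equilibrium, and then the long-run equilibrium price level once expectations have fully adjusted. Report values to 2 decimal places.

Short run: p = 166.08, y = 356.15. Long run: p = 157.00.

Short run: with pᵉ = 216, SRAS is y = 24 + 2p. Setting AD = SRAS gives 2159 = 13p, so p = 166.08 and y = 2183 − 11p = 356.15.
Output 356.15 is below potential 456, so over time expected prices fall and SRAS shifts right until y returns to 456.
Long run: y = 456 on the AD curve gives 456 = 2183 − 11p, so p = 157.00.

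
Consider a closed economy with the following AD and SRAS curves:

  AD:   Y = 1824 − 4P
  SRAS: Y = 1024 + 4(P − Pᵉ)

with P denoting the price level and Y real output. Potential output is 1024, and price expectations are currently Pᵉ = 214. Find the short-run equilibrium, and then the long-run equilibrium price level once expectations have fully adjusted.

Short run: with Pᵉ = 214, SRAS is Y = 168 + 4P. Setting AD = SRAS gives 1656 = 8P, so P = 207 and Y = 1824 − 4·207 = 996.
Output 996 is below potential 1024, so over time expected prices fall and SRAS shifts right until Y returns to 1024.
Long run: Y = 1024 on the AD curve gives 1024 = 1824 − 4P, so P = 200.

Short run: P = 207, Y = 996. Long run: P = 200.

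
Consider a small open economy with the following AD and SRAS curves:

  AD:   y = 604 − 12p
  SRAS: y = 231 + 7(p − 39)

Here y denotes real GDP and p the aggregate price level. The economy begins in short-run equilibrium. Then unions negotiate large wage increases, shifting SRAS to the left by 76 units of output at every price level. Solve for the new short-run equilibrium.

p = 38, y = 148

This is a negative supply shock: SRAS shifts left.
New SRAS: y = 7p − 118.
Set AD = SRAS: 604 − 12p = 7p − 118, so 722 = 19p and p = 38.
y = 604 − 12·38 = 148.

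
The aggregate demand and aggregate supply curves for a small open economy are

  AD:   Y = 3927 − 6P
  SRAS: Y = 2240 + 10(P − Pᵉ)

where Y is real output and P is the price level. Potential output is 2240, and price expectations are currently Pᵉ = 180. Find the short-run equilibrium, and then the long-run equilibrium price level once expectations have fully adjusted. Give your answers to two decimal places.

Short run: with Pᵉ = 180, SRAS is Y = 440 + 10P. Setting AD = SRAS gives 3487 = 16P, so P = 217.94 and Y = 3927 − 6P = 2619.38.
Output 2619.38 is above potential 2240, so over time expected prices rise and SRAS shifts left until Y returns to 2240.
Long run: Y = 2240 on the AD curve gives 2240 = 3927 − 6P, so P = 281.17.

Short run: P = 217.94, Y = 2619.38. Long run: P = 281.17.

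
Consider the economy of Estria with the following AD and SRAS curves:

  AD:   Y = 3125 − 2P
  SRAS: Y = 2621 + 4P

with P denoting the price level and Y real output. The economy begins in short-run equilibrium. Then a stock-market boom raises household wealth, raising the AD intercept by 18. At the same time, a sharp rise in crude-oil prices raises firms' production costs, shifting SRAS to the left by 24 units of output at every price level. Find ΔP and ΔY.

ΔP = +7, ΔY = +4

After both shocks: AD is Y = 3143 − 2P and SRAS is Y = 2597 + 4P.
Setting them equal: 546 = 6P, so P = 91.
Y = 3143 − 2·91 = 2961.
Initially P = 84, Y = 2957, so ΔP = +7 and ΔY = +4.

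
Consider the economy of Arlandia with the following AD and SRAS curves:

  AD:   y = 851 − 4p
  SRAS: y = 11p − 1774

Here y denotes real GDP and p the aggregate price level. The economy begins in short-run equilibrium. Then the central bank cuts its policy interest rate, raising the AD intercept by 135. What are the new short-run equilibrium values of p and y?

This is a positive demand shock: AD shifts right.
New AD: y = 986 − 4p.
Set AD = SRAS: 986 − 4p = 11p − 1774, so 2760 = 15p and p = 184.
y = 986 − 4·184 = 250.

p = 184, y = 250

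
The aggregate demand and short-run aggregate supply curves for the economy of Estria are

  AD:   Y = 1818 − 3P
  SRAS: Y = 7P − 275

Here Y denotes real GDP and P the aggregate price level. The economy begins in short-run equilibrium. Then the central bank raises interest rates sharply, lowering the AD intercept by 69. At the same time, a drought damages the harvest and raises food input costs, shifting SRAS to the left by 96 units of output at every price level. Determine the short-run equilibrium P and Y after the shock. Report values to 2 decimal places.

P = 212.00, Y = 1113.00

After both shocks: AD is Y = 1749 − 3P and SRAS is Y = 7P − 371.
Setting them equal: 2120 = 10P, so P = 212.00.
Substituting into AD, Y = 1113.00.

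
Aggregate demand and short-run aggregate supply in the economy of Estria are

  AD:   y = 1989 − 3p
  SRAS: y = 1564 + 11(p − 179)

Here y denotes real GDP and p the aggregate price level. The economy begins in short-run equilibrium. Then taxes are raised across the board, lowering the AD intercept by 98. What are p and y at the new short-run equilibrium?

p = 164, y = 1399

This is a negative demand shock: AD shifts left.
New AD: y = 1891 − 3p.
SRAS can be written y = 11p − 405.
Set AD = SRAS: 1891 − 3p = 11p − 405, so 2296 = 14p and p = 164.
y = 1891 − 3·164 = 1399.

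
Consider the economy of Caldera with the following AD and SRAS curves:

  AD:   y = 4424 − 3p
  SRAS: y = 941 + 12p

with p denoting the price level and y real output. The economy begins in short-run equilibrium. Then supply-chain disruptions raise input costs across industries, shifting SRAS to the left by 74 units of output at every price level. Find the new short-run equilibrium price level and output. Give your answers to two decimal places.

p = 237.13, y = 3712.60

This is a negative supply shock: SRAS shifts left.
New SRAS: y = 867 + 12p.
Set AD = SRAS: 4424 − 3p = 867 + 12p, so 3557 = 15p and p = 237.13.
Substituting into AD, y = 3712.60.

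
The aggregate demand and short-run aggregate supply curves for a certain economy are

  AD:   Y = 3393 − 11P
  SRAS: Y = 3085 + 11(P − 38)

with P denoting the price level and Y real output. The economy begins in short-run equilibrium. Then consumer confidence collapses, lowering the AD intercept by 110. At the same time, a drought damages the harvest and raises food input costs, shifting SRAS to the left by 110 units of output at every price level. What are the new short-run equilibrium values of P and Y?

After both shocks: AD is Y = 3283 − 11P and SRAS is Y = 2557 + 11P.
Setting them equal: 726 = 22P, so P = 33.
Y = 3283 − 11·33 = 2920.

P = 33, Y = 2920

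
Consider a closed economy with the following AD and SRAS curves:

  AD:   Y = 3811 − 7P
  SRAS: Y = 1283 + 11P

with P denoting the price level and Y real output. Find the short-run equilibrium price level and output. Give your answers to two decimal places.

Set AD = SRAS: 3811 − 7P = 1283 + 11P, so 2528 = 18P and P = 140.44.
Substituting into AD, Y = 3811 − 7P = 2827.89.

P = 140.44, Y = 2827.89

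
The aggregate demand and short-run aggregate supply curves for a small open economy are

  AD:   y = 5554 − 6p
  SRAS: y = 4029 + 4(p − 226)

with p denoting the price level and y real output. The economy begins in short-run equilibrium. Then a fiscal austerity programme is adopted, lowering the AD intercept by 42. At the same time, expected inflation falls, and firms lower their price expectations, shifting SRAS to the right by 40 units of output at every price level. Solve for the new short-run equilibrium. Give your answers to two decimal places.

p = 234.70, y = 4103.80

After both shocks: AD is y = 5512 − 6p and SRAS is y = 3165 + 4p.
Setting them equal: 2347 = 10p, so p = 234.70.
Substituting into AD, y = 4103.80.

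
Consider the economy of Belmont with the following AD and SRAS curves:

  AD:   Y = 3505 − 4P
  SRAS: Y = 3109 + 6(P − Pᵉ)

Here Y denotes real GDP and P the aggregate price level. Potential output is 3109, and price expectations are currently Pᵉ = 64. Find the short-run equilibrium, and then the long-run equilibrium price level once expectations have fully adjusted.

Short run: with Pᵉ = 64, SRAS is Y = 2725 + 6P. Setting AD = SRAS gives 780 = 10P, so P = 78 and Y = 3505 − 4·78 = 3193.
Output 3193 is above potential 3109, so over time expected prices rise and SRAS shifts left until Y returns to 3109.
Long run: Y = 3109 on the AD curve gives 3109 = 3505 − 4P, so P = 99.

Short run: P = 78, Y = 3193. Long run: P = 99.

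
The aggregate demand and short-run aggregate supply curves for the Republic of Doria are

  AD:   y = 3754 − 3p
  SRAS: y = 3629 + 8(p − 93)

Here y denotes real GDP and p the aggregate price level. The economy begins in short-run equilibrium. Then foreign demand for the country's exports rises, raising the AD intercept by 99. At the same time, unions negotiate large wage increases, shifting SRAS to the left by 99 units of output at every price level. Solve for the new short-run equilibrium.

After both shocks: AD is y = 3853 − 3p and SRAS is y = 2786 + 8p.
Setting them equal: 1067 = 11p, so p = 97.
y = 3853 − 3·97 = 3562.

p = 97, y = 3562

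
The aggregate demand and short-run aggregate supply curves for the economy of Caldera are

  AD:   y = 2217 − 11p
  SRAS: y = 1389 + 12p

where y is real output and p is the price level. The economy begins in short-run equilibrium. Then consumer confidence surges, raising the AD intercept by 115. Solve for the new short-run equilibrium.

p = 41, y = 1881

This is a positive demand shock: AD shifts right.
New AD: y = 2332 − 11p.
Set AD = SRAS: 2332 − 11p = 1389 + 12p, so 943 = 23p and p = 41.
y = 2332 − 11·41 = 1881.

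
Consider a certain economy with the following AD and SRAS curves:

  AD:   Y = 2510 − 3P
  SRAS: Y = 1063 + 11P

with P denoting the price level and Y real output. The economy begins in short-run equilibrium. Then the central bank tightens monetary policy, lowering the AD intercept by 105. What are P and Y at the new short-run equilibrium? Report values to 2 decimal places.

P = 95.86, Y = 2117.43

This is a negative demand shock: AD shifts left.
New AD: Y = 2405 − 3P.
Set AD = SRAS: 2405 − 3P = 1063 + 11P, so 1342 = 14P and P = 95.86.
Substituting into AD, Y = 2117.43.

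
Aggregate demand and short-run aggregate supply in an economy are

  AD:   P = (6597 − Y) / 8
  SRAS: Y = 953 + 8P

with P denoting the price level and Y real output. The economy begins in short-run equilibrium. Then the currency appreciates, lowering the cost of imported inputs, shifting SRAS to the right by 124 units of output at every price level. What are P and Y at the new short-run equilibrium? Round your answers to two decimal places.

P = 345.00, Y = 3837.00

This is a positive supply shock: SRAS shifts right.
New SRAS: Y = 1077 + 8P.
Set AD = SRAS: 6597 − 8P = 1077 + 8P, so 5520 = 16P and P = 345.00.
Substituting into AD, Y = 3837.00.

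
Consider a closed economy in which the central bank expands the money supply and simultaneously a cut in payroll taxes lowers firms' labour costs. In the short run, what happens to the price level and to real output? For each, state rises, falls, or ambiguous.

Price level: ambiguous; output: rises

The first event is a positive demand shock: AD shifts right, which by itself pushes P up and Y up.
The second is a favourable supply shock: SRAS shifts right, which by itself pushes P down and Y up.
The two shocks push P in opposite directions, so the effect on P is ambiguous. Both shocks push Y up, so Y rises.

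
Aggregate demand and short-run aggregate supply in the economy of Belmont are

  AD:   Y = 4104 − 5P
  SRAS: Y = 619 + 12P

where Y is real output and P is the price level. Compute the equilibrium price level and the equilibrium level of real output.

P = 205, Y = 3079

Set AD = SRAS: 4104 − 5P = 619 + 12P, so 3485 = 17P and P = 205.
Then Y = 4104 − 5·205 = 3079.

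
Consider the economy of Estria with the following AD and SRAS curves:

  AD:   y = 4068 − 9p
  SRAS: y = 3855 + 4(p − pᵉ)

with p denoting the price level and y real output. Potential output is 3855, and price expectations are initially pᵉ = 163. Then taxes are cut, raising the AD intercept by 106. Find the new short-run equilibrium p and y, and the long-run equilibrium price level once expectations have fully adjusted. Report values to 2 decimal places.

Short run: p = 74.69, y = 3501.77. Long run: p = 35.44.

AD shifts right: new AD is y = 4174 − 9p. With pᵉ = 163, SRAS is y = 3203 + 4p.
Short run: 4174 − 9p = 3203 + 4p gives 971 = 13p, so p = 74.69 and y = 4174 − 9p = 3501.77.
y = 3501.77 is below potential 3855; expectations adjust and SRAS shifts right until y = 3855.
Long run: on the new AD curve, 3855 = 4174 − 9p gives p = 35.44.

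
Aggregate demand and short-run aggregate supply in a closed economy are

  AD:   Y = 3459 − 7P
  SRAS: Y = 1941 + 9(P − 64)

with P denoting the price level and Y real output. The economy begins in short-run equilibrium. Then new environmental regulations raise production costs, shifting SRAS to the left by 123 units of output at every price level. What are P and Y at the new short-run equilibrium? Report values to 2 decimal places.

P = 138.56, Y = 2489.06

This is a negative supply shock: SRAS shifts left.
New SRAS: Y = 1242 + 9P.
Set AD = SRAS: 3459 − 7P = 1242 + 9P, so 2217 = 16P and P = 138.56.
Substituting into AD, Y = 2489.06.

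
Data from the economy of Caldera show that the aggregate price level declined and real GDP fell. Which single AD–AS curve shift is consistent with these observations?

P fell and Y fell. An AD shift moves P and Y in the same direction; an SRAS shift moves them in opposite directions.
Here P and Y moved in the same direction, so the AD curve shifted.
Since Y fell, AD shifted left.

AD shifted left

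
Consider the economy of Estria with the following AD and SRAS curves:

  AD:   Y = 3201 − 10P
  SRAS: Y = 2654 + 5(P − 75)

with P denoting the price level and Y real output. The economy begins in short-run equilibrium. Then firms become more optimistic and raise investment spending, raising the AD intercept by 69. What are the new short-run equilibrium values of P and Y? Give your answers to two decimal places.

This is a positive demand shock: AD shifts right.
New AD: Y = 3270 − 10P.
SRAS can be written Y = 2279 + 5P.
Set AD = SRAS: 3270 − 10P = 2279 + 5P, so 991 = 15P and P = 66.07.
Substituting into AD, Y = 2609.33.

P = 66.07, Y = 2609.33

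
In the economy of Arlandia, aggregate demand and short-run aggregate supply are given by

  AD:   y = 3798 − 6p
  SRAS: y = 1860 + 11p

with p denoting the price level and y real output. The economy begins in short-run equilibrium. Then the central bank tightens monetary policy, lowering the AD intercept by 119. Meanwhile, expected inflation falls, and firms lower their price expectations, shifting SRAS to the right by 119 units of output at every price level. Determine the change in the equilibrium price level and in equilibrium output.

After both shocks: AD is y = 3679 − 6p and SRAS is y = 1979 + 11p.
Setting them equal: 1700 = 17p, so p = 100.
y = 3679 − 6·100 = 3079.
Initially p = 114, y = 3114, so Δp = -14 and Δy = -35.

Δp = -14, Δy = -35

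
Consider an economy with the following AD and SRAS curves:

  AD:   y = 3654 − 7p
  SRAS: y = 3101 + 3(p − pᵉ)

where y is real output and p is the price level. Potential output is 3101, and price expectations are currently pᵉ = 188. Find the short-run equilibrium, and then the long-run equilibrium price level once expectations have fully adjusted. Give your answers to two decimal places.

Short run: p = 111.70, y = 2872.10. Long run: p = 79.00.

Short run: with pᵉ = 188, SRAS is y = 2537 + 3p. Setting AD = SRAS gives 1117 = 10p, so p = 111.70 and y = 3654 − 7p = 2872.10.
Output 2872.10 is below potential 3101, so over time expected prices fall and SRAS shifts right until y returns to 3101.
Long run: y = 3101 on the AD curve gives 3101 = 3654 − 7p, so p = 79.00.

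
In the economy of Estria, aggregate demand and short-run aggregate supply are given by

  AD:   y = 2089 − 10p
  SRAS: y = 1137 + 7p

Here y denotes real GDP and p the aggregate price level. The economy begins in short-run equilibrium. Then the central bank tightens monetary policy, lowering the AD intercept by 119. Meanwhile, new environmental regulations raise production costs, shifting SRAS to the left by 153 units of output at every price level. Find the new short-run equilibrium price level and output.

After both shocks: AD is y = 1970 − 10p and SRAS is y = 984 + 7p.
Setting them equal: 986 = 17p, so p = 58.
y = 1970 − 10·58 = 1390.

p = 58, y = 1390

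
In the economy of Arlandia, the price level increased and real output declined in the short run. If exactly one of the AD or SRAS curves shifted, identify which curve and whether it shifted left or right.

P rose and Y fell. An AD shift moves P and Y in the same direction; an SRAS shift moves them in opposite directions.
Here P and Y moved in opposite directions, so the SRAS curve shifted.
Since Y fell, SRAS shifted left.

SRAS shifted left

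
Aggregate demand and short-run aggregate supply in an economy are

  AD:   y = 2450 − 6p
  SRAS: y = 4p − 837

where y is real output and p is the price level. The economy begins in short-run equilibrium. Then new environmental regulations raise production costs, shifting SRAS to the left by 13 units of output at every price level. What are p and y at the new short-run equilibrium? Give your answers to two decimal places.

p = 330.00, y = 470.00

This is a negative supply shock: SRAS shifts left.
New SRAS: y = 4p − 850.
Set AD = SRAS: 2450 − 6p = 4p − 850, so 3300 = 10p and p = 330.00.
Substituting into AD, y = 470.00.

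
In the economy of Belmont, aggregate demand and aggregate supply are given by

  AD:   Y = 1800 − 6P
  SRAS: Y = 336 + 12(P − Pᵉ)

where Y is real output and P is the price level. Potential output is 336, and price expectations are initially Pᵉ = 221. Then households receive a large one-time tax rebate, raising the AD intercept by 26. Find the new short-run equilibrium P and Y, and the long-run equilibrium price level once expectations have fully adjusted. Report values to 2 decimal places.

Short run: P = 230.11, Y = 445.33. Long run: P = 248.33.

AD shifts right: new AD is Y = 1826 − 6P. With Pᵉ = 221, SRAS is Y = 12P − 2316.
Short run: 1826 − 6P = 12P − 2316 gives 4142 = 18P, so P = 230.11 and Y = 1826 − 6P = 445.33.
Y = 445.33 is above potential 336; expectations adjust and SRAS shifts left until Y = 336.
Long run: on the new AD curve, 336 = 1826 − 6P gives P = 248.33.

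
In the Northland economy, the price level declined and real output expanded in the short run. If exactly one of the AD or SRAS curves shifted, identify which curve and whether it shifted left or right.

SRAS shifted right

P fell and Y rose. An AD shift moves P and Y in the same direction; an SRAS shift moves them in opposite directions.
Here P and Y moved in opposite directions, so the SRAS curve shifted.
Since Y rose, SRAS shifted right.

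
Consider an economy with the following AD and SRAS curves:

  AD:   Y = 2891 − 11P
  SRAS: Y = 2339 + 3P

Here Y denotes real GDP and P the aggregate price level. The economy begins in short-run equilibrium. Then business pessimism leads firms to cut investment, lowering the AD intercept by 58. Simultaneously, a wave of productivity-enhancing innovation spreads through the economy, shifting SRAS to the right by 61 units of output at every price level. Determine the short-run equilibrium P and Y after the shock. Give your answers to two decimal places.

P = 30.93, Y = 2492.79

After both shocks: AD is Y = 2833 − 11P and SRAS is Y = 2400 + 3P.
Setting them equal: 433 = 14P, so P = 30.93.
Substituting into AD, Y = 2492.79.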